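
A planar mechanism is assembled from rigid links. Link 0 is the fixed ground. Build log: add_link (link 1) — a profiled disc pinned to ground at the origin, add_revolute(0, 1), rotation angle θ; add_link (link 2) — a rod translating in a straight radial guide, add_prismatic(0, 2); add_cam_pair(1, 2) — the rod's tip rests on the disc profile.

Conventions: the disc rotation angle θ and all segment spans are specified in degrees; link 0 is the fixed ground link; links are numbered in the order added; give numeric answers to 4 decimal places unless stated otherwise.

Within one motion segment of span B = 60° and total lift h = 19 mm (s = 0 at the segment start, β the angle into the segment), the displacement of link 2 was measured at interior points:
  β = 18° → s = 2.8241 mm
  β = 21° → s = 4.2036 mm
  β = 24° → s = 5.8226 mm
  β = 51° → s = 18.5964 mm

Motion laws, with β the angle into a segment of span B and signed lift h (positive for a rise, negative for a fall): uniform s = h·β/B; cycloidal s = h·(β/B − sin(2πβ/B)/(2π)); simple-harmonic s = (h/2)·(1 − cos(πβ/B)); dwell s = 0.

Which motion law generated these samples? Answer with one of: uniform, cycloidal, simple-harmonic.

candidates at β/B = r: uniform s = h·r (linear in β); cycloidal s = h·(r − sin(2πr)/(2π)); simple-harmonic s = (h/2)(1 − cos(πr))
β=18°: printed 2.8241 | uniform 5.7000, cycloidal 2.8241, simple-harmonic 3.9160
β=21°: printed 4.2036 | uniform 6.6500, cycloidal 4.2036, simple-harmonic 5.1871
β=24°: printed 5.8226 | uniform 7.6000, cycloidal 5.8226, simple-harmonic 6.5643
β=51°: printed 18.5964 | uniform 16.1500, cycloidal 18.5964, simple-harmonic 17.9646
only one law matches every sample → cycloidal

cycloidal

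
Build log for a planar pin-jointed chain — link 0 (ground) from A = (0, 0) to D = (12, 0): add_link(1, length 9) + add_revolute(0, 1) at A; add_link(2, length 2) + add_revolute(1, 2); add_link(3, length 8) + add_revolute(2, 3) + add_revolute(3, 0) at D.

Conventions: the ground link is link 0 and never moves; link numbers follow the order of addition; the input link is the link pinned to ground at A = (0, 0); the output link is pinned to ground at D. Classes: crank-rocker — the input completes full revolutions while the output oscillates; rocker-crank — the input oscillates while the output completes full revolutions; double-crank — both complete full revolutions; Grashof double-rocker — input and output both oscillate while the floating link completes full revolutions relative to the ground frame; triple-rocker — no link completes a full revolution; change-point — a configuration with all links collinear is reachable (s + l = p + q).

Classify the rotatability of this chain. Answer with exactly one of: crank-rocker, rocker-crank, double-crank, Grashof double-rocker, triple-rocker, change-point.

lengths: ground=12, input=9, coupler=2, output=8
sorted: s=2 (shortest), l=12 (longest), p+q=17
s + l = 14 vs p + q = 17
s + l < p + q (Grashof) with shortest = coupler link → Grashof double-rocker

Grashof double-rocker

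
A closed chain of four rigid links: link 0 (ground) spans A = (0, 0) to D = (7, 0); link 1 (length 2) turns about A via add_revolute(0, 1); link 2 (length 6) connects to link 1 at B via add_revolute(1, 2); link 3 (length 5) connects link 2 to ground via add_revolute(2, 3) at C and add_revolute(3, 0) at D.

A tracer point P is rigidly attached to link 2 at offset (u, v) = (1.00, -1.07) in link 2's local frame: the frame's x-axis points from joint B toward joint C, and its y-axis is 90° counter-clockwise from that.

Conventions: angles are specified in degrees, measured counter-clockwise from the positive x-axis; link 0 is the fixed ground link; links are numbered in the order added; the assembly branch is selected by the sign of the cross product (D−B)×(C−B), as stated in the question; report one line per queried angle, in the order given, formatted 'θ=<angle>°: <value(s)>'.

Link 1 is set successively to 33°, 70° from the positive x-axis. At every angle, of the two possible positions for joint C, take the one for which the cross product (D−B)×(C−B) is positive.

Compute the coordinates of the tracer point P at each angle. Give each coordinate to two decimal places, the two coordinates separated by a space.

A=(0,0), D=(7.00,0)
θ=33°: B = A + 2.00·(cos33°, sin33°) = (1.6773, 1.0893)
θ=33°: |BD| = 5.4330
θ=33°: circle(B,6.00) ∩ circle(D,5.00): a=3.7288, h=4.7006
θ=33°:   candidates: C₊=(6.2729,4.9468) cross=25.538; C₋=(4.3880,-4.2635) cross=-25.538
θ=33°:   branch + wants cross > 0 → take C=(6.2729,4.9468) (cross=25.538)
θ=33°: ex = (C−B)/|BC| = (0.7659,0.6429); ey = (-0.6429,0.7659)
θ=33°: P = B + 1.00·ex + -1.07·ey = (3.1312,0.9127)
θ=70°: B = A + 2.00·(cos70°, sin70°) = (0.6840, 1.8794)
θ=70°: |BD| = 6.5896
θ=70°: circle(B,6.00) ∩ circle(D,5.00): a=4.1295, h=4.3529
θ=70°:   candidates: C₊=(5.8834,4.8737) cross=28.684; C₋=(3.4005,-3.4704) cross=-28.684
θ=70°:   branch + wants cross > 0 → take C=(5.8834,4.8737) (cross=28.684)
θ=70°: ex = (C−B)/|BC| = (0.8666,0.4991); ey = (-0.4991,0.8666)
θ=70°: P = B + 1.00·ex + -1.07·ey = (2.0846,1.4512)

θ=33°: 3.13 0.91
θ=70°: 2.08 1.45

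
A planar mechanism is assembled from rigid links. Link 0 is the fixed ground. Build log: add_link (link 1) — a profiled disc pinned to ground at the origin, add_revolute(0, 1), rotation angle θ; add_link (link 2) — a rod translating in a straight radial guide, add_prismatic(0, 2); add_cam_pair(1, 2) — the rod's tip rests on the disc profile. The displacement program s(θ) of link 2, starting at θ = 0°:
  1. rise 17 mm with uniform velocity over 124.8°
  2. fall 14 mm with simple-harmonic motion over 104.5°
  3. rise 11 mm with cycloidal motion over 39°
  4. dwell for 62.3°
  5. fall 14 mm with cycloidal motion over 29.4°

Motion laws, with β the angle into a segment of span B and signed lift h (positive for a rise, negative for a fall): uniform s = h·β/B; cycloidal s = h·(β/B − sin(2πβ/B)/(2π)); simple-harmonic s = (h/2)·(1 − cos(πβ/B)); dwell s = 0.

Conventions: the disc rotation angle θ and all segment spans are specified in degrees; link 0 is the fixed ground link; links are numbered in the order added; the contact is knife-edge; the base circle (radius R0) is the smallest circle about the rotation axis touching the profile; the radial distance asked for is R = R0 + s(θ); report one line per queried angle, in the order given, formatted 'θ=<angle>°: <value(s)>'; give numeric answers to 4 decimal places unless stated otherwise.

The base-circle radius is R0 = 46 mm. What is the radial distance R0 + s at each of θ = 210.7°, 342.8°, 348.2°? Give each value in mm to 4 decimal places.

seg 1 [0°–124.8°] uniform, h=17: full span → s += 17 → s = 17.0000
seg 2 [124.8°–229.3°] simple-harmonic, h=-14: θ=210.7° here. β=85.9, B=104.5. -14/2·(1 − cos(π·0.8220)) = -12.9339 → s = 4.0661
seg 2 [124.8°–229.3°] simple-harmonic, h=-14: full span → s += -14 → s = 3.0000
seg 3 [229.3°–268.3°] cycloidal, h=11: full span → s += 11 → s = 14.0000
seg 4 [268.3°–330.6°] dwell: s stays 14.0000
seg 5 [330.6°–360°] cycloidal, h=-14: θ=342.8° here. β=12.2, B=29.4. -14·(0.4150 − sin(2π·0.4150)/(2π)) = -4.6749 → s = 9.3251
seg 5 [330.6°–360°] cycloidal, h=-14: θ=348.2° here. β=17.6, B=29.4. -14·(0.5986 − sin(2π·0.5986)/(2π)) = -9.6752 → s = 4.3248
θ=210.7°: R = R0 + s = 46 + 4.0661 = 50.0661
θ=342.8°: R = R0 + s = 46 + 9.3251 = 55.3251
θ=348.2°: R = R0 + s = 46 + 4.3248 = 50.3248

θ=210.7°: 50.0661
θ=342.8°: 55.3251
θ=348.2°: 50.3248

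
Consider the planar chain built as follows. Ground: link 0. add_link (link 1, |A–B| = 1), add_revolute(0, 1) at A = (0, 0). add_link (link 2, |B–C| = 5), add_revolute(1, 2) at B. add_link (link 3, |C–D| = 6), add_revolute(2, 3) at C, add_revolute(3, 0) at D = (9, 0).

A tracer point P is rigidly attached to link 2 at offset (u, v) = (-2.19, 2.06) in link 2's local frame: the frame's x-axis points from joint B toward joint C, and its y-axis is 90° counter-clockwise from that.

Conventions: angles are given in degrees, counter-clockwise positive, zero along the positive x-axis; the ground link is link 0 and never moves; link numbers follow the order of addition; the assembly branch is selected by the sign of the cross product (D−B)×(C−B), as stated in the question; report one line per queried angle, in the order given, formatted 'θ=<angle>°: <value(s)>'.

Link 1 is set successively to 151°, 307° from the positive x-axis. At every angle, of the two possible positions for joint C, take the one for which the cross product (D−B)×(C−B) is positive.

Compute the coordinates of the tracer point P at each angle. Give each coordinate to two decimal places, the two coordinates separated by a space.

A=(0,0), D=(9.00,0)
θ=151°: B = A + 1.00·(cos151°, sin151°) = (-0.8746, 0.4848)
θ=151°: |BD| = 9.8865
θ=151°: circle(B,5.00) ∩ circle(D,6.00): a=4.3869, h=2.3989
θ=151°:   candidates: C₊=(3.6247,2.6657) cross=23.717; C₋=(3.3894,-2.1263) cross=-23.717
θ=151°:   branch + wants cross > 0 → take C=(3.6247,2.6657) (cross=23.717)
θ=151°: ex = (C−B)/|BC| = (0.8999,0.4362); ey = (-0.4362,0.8999)
θ=151°: P = B + -2.19·ex + 2.06·ey = (-3.7438,1.3833)
θ=307°: B = A + 1.00·(cos307°, sin307°) = (0.6018, -0.7986)
θ=307°: |BD| = 8.4361
θ=307°: circle(B,5.00) ∩ circle(D,6.00): a=3.5661, h=3.5047
θ=307°:   candidates: C₊=(3.8201,3.0279) cross=29.566; C₋=(4.4837,-3.9500) cross=-29.566
θ=307°:   branch + wants cross > 0 → take C=(3.8201,3.0279) (cross=29.566)
θ=307°: ex = (C−B)/|BC| = (0.6437,0.7653); ey = (-0.7653,0.6437)
θ=307°: P = B + -2.19·ex + 2.06·ey = (-2.3843,-1.1488)

θ=151°: -3.74 1.38
θ=307°: -2.38 -1.15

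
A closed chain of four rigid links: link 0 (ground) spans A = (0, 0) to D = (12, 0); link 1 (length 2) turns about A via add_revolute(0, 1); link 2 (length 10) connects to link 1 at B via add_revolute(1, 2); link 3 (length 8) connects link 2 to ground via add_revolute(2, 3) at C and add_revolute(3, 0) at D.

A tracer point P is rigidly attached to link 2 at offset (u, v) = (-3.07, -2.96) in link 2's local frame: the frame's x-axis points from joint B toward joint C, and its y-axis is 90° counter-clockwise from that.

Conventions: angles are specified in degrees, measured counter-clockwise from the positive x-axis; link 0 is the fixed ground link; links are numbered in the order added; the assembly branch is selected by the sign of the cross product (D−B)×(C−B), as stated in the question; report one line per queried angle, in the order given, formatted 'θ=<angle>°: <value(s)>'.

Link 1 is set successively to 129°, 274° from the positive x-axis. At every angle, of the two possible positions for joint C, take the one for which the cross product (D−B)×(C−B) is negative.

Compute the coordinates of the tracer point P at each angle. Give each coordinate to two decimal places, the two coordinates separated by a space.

A=(0,0), D=(12.00,0)
θ=129°: B = A + 2.00·(cos129°, sin129°) = (-1.2586, 1.5543)
θ=129°: |BD| = 13.3494
θ=129°: circle(B,10.00) ∩ circle(D,8.00): a=8.0231, h=5.9691
θ=129°:   candidates: C₊=(7.4049,6.5486) cross=79.684; C₋=(6.0149,-5.3083) cross=-79.684
θ=129°:   branch - wants cross < 0 → take C=(6.0149,-5.3083) (cross=-79.684)
θ=129°: ex = (C−B)/|BC| = (0.7274,-0.6863); ey = (0.6863,0.7274)
θ=129°: P = B + -3.07·ex + -2.96·ey = (-5.5230,1.5082)
θ=274°: B = A + 2.00·(cos274°, sin274°) = (0.1395, -1.9951)
θ=274°: |BD| = 12.0271
θ=274°: circle(B,10.00) ∩ circle(D,8.00): a=7.5102, h=6.6028
θ=274°:   candidates: C₊=(6.4503,5.7620) cross=79.413; C₋=(8.6410,-7.2606) cross=-79.413
θ=274°:   branch - wants cross < 0 → take C=(8.6410,-7.2606) (cross=-79.413)
θ=274°: ex = (C−B)/|BC| = (0.8501,-0.5266); ey = (0.5266,0.8501)
θ=274°: P = B + -3.07·ex + -2.96·ey = (-4.0290,-2.8950)

θ=129°: -5.52 1.51
θ=274°: -4.03 -2.90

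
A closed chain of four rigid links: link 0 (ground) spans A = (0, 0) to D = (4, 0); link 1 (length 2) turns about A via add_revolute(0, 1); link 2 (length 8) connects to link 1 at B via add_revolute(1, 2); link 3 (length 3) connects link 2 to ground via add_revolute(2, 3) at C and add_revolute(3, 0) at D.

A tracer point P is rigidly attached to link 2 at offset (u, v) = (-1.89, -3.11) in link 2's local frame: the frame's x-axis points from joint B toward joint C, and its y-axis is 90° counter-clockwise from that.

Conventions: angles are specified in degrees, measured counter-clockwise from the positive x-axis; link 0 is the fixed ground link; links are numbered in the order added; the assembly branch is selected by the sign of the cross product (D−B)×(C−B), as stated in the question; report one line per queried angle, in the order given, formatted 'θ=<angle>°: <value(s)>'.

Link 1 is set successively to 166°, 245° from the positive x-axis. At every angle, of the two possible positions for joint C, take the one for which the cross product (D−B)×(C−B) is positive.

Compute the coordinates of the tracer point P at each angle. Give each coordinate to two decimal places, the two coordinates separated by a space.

A=(0,0), D=(4.00,0)
θ=166°: B = A + 2.00·(cos166°, sin166°) = (-1.9406, 0.4838)
θ=166°: |BD| = 5.9603
θ=166°: circle(B,8.00) ∩ circle(D,3.00): a=7.5940, h=2.5161
θ=166°:   candidates: C₊=(5.8326,2.3752) cross=14.997; C₋=(5.4241,-2.6404) cross=-14.997
θ=166°:   branch + wants cross > 0 → take C=(5.8326,2.3752) (cross=14.997)
θ=166°: ex = (C−B)/|BC| = (0.9717,0.2364); ey = (-0.2364,0.9717)
θ=166°: P = B + -1.89·ex + -3.11·ey = (-3.0418,-2.9848)
θ=245°: B = A + 2.00·(cos245°, sin245°) = (-0.8452, -1.8126)
θ=245°: |BD| = 5.1732
θ=245°: circle(B,8.00) ∩ circle(D,3.00): a=7.9025, h=1.2454
θ=245°:   candidates: C₊=(6.1199,2.1228) cross=6.443; C₋=(6.9926,-0.2102) cross=-6.443
θ=245°:   branch + wants cross > 0 → take C=(6.1199,2.1228) (cross=6.443)
θ=245°: ex = (C−B)/|BC| = (0.8706,0.4919); ey = (-0.4919,0.8706)
θ=245°: P = B + -1.89·ex + -3.11·ey = (-0.9609,-5.4500)

θ=166°: -3.04 -2.98
θ=245°: -0.96 -5.45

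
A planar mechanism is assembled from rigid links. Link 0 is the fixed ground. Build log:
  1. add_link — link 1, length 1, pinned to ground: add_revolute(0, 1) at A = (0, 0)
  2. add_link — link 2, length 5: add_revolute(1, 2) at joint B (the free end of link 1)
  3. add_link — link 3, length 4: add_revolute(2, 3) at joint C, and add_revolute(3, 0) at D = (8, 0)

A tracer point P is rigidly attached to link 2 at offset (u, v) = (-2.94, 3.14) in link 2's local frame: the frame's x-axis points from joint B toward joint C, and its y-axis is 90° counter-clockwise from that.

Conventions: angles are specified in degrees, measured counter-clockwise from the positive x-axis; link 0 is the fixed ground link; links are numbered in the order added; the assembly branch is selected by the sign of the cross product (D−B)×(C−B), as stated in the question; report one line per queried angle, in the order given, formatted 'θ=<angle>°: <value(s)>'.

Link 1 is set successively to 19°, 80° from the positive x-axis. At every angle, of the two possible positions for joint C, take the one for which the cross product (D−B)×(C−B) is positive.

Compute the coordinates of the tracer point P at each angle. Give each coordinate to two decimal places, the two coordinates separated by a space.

A=(0,0), D=(8.00,0)
θ=19°: B = A + 1.00·(cos19°, sin19°) = (0.9455, 0.3256)
θ=19°: |BD| = 7.0620
θ=19°: circle(B,5.00) ∩ circle(D,4.00): a=4.1682, h=2.7615
θ=19°:   candidates: C₊=(5.2366,2.8920) cross=19.502; C₋=(4.9820,-2.6252) cross=-19.502
θ=19°:   branch + wants cross > 0 → take C=(5.2366,2.8920) (cross=19.502)
θ=19°: ex = (C−B)/|BC| = (0.8582,0.5133); ey = (-0.5133,0.8582)
θ=19°: P = B + -2.94·ex + 3.14·ey = (-3.1894,1.5113)
θ=80°: B = A + 1.00·(cos80°, sin80°) = (0.1736, 0.9848)
θ=80°: |BD| = 7.8881
θ=80°: circle(B,5.00) ∩ circle(D,4.00): a=4.5145, h=2.1492
θ=80°:   candidates: C₊=(4.9212,2.5536) cross=16.953; C₋=(4.3845,-1.7112) cross=-16.953
θ=80°:   branch + wants cross > 0 → take C=(4.9212,2.5536) (cross=16.953)
θ=80°: ex = (C−B)/|BC| = (0.9495,0.3138); ey = (-0.3138,0.9495)
θ=80°: P = B + -2.94·ex + 3.14·ey = (-3.6031,3.0438)

θ=19°: -3.19 1.51
θ=80°: -3.60 3.04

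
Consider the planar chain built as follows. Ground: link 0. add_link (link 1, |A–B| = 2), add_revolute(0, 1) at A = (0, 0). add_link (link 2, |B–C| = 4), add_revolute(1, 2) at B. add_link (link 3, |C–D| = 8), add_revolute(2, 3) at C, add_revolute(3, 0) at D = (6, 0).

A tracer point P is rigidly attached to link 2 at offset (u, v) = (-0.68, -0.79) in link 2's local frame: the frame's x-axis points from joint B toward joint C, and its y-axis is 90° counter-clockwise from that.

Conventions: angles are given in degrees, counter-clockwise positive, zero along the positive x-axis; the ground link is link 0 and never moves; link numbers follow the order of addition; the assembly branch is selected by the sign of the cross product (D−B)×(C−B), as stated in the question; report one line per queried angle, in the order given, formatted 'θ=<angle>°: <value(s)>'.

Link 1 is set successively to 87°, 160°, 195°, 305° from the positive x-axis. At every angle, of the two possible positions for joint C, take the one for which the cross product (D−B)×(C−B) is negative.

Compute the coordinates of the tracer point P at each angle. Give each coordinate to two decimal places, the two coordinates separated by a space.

A=(0,0), D=(6.00,0)
θ=87°: B = A + 2.00·(cos87°, sin87°) = (0.1047, 1.9973)
θ=87°: |BD| = 6.2245
θ=87°: circle(B,4.00) ∩ circle(D,8.00): a=-0.7435, h=3.9303
θ=87°:   candidates: C₊=(0.6616,5.9583) cross=24.464; C₋=(-1.8607,-1.4866) cross=-24.464
θ=87°:   branch - wants cross < 0 → take C=(-1.8607,-1.4866) (cross=-24.464)
θ=87°: ex = (C−B)/|BC| = (-0.4913,-0.8710); ey = (0.8710,-0.4913)
θ=87°: P = B + -0.68·ex + -0.79·ey = (-0.2493,2.9777)
θ=160°: B = A + 2.00·(cos160°, sin160°) = (-1.8794, 0.6840)
θ=160°: |BD| = 7.9090
θ=160°: circle(B,4.00) ∩ circle(D,8.00): a=0.9200, h=3.8928
θ=160°:   candidates: C₊=(-0.6262,4.4826) cross=30.788; C₋=(-1.2995,-3.2737) cross=-30.788
θ=160°:   branch - wants cross < 0 → take C=(-1.2995,-3.2737) (cross=-30.788)
θ=160°: ex = (C−B)/|BC| = (0.1450,-0.9894); ey = (0.9894,0.1450)
θ=160°: P = B + -0.68·ex + -0.79·ey = (-2.7596,1.2423)
θ=195°: B = A + 2.00·(cos195°, sin195°) = (-1.9319, -0.5176)
θ=195°: |BD| = 7.9487
θ=195°: circle(B,4.00) ∩ circle(D,8.00): a=0.9550, h=3.8843
θ=195°:   candidates: C₊=(-1.2318,3.4206) cross=30.875; C₋=(-0.7259,-4.3315) cross=-30.875
θ=195°:   branch - wants cross < 0 → take C=(-0.7259,-4.3315) (cross=-30.875)
θ=195°: ex = (C−B)/|BC| = (0.3015,-0.9535); ey = (0.9535,0.3015)
θ=195°: P = B + -0.68·ex + -0.79·ey = (-2.8901,-0.1075)
θ=305°: B = A + 2.00·(cos305°, sin305°) = (1.1472, -1.6383)
θ=305°: |BD| = 5.1219
θ=305°: circle(B,4.00) ∩ circle(D,8.00): a=-2.1248, h=3.3890
θ=305°:   candidates: C₊=(-1.9500,0.8930) cross=17.358; C₋=(0.2180,-5.5289) cross=-17.358
θ=305°:   branch - wants cross < 0 → take C=(0.2180,-5.5289) (cross=-17.358)
θ=305°: ex = (C−B)/|BC| = (-0.2323,-0.9726); ey = (0.9726,-0.2323)
θ=305°: P = B + -0.68·ex + -0.79·ey = (0.5367,-0.7934)

θ=87°: -0.25 2.98
θ=160°: -2.76 1.24
θ=195°: -2.89 -0.11
θ=305°: 0.54 -0.79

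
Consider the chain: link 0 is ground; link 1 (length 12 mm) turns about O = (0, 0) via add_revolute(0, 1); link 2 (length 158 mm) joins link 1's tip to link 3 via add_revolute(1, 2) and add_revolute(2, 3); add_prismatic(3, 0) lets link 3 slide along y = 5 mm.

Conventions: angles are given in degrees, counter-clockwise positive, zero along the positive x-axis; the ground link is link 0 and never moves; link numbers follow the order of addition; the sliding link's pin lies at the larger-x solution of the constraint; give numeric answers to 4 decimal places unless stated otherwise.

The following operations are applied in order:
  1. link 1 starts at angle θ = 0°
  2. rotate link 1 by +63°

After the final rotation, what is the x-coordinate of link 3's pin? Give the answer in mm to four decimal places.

geometry: r = 12 mm, L = 158 mm, e = 5 mm; θ starts at 0°
rotate link 1 by +63°: θ ← 0° +63° = 63°
crank pin P = (r cos θ, r sin θ) = (5.447886, 10.692078)
h = r sin θ − e = 10.692078 − 5 = 5.692078
x = r cos θ + √(L² − h²) = 5.447886 + 157.897436 = 163.345322

163.3453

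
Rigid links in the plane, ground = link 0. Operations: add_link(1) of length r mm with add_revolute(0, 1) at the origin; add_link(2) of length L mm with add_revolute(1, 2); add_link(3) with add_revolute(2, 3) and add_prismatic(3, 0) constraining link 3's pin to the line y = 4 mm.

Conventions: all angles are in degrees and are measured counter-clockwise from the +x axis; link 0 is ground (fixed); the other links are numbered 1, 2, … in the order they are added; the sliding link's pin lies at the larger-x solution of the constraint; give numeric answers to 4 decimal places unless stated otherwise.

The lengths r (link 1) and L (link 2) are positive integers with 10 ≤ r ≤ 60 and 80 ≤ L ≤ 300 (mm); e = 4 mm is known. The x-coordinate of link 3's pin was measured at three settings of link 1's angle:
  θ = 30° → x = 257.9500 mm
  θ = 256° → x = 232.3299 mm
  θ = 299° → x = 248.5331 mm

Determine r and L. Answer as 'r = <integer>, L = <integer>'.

constraint per measurement: (x − r cos θ)² + (r sin θ − e)² = L²
subtracting the θ₁ and θ₂ equations cancels the r² and L² terms:
r = (x₁² − x₂²) / (2[(x₁cos θ₁ + e sin θ₁) − (x₂cos θ₂ + e sin θ₂)]) = 22.0000 → r = 22
L² = (x₁ − r cos θ₁)² + (r sin θ₁ − e)² = 57120.9874 → L = 239.0000 → L = 239
check at θ₃=299°: x = 248.5331 (printed 248.5331) ✓

r = 22, L = 239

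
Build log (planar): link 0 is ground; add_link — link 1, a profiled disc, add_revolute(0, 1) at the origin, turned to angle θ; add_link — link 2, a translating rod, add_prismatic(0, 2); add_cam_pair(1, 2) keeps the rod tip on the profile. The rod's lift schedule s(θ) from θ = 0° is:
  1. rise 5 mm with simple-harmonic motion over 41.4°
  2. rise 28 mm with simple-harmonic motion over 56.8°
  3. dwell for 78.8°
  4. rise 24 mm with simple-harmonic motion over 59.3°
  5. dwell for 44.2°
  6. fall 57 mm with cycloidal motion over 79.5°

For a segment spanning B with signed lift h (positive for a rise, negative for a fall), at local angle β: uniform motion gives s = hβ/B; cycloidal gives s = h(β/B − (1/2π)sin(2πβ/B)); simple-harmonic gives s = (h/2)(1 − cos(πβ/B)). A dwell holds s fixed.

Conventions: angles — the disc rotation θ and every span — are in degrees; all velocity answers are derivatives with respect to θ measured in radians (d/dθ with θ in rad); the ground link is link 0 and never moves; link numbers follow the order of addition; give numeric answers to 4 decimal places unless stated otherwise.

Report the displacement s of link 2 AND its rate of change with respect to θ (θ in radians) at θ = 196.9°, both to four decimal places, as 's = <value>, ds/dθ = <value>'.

seg 1 [0°–41.4°] simple-harmonic, h=5: full span → s += 5 → s = 5.0000
seg 2 [41.4°–98.2°] simple-harmonic, h=28: full span → s += 28 → s = 33.0000
seg 3 [98.2°–177°] dwell: s stays 33.0000
seg 4 [177°–236.3°] simple-harmonic, h=24: θ=196.9° here. β=19.9, B=59.3. 24/2·(1 − cos(π·0.3356)) = 6.0736 → s = 39.0736
velocity in seg [177°–236.3°] (simple-harmonic), θ in radians: β = 19.9° = 0.3473 rad, B = 59.3° = 1.0350 rad; ds/dθ = (πh/(2B)) sin(πβ/B) = (π·24/(2·1.0350)) sin(π·0.3356) = 31.672799 mm/rad

s = 39.0736, ds/dθ = 31.6728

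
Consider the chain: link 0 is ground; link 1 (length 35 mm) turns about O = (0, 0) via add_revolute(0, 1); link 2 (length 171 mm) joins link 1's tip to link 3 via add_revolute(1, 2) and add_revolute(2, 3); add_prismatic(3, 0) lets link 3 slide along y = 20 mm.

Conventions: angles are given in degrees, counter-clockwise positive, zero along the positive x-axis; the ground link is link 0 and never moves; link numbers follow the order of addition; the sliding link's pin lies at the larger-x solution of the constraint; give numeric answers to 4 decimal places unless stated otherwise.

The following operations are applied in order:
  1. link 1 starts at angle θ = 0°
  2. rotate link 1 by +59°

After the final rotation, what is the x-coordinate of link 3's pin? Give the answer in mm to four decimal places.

geometry: r = 35 mm, L = 171 mm, e = 20 mm; θ starts at 0°
rotate link 1 by +59°: θ ← 0° +59° = 59°
crank pin P = (r cos θ, r sin θ) = (18.026333, 30.000856)
h = r sin θ − e = 30.000856 − 20 = 10.000856
x = r cos θ + √(L² − h²) = 18.026333 + 170.707302 = 188.733634

188.7336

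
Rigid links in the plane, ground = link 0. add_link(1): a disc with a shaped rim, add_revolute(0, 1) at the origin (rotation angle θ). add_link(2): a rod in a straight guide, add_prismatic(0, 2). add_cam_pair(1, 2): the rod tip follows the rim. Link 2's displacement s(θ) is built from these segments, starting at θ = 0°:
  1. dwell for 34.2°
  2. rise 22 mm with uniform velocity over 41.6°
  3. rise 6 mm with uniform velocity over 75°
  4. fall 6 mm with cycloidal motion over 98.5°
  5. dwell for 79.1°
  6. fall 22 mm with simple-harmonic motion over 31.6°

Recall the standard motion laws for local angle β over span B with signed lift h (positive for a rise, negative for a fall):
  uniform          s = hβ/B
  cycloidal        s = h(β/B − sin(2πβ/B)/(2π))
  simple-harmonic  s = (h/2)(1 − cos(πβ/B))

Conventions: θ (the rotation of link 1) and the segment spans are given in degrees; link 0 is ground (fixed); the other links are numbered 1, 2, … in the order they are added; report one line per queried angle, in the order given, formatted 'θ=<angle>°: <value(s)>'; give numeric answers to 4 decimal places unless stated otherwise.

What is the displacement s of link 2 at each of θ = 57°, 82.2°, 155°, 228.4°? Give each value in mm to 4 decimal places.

segment 1 (0° to 34.2°, dwell): s unchanged at 0.0000
θ = 57° falls in segment 2 (34.2° to 75.8°, uniform, h = 22): β = 57 − 34.2 = 22.8°, B = 41.6°; Δs = 22·22.8/41.6 = 12.0577; s = 0.0000 + 12.0577 = 12.0577
segment 2 (34.2° to 75.8°, uniform, h = 22) is passed completely: s = 0.0000 + (22) = 22.0000
θ = 82.2° falls in segment 3 (75.8° to 150.8°, uniform, h = 6): β = 82.2 − 75.8 = 6.4°, B = 75°; Δs = 6·6.4/75 = 0.5120; s = 22.0000 + 0.5120 = 22.5120
segment 3 (75.8° to 150.8°, uniform, h = 6) is passed completely: s = 22.0000 + (6) = 28.0000
θ = 155° falls in segment 4 (150.8° to 249.3°, cycloidal, h = -6): β = 155 − 150.8 = 4.2°, B = 98.5°; Δs = -6·(0.0426 − sin(2π·0.0426)/(2π)) = -0.0030; s = 28.0000 − 0.0030 = 27.9970
θ = 228.4° falls in segment 4 (150.8° to 249.3°, cycloidal, h = -6): β = 228.4 − 150.8 = 77.6°, B = 98.5°; Δs = -6·(0.7878 − sin(2π·0.7878)/(2π)) = -5.6550; s = 28.0000 − 5.6550 = 22.3450

θ=57°: 12.0577
θ=82.2°: 22.5120
θ=155°: 27.9970
θ=228.4°: 22.3450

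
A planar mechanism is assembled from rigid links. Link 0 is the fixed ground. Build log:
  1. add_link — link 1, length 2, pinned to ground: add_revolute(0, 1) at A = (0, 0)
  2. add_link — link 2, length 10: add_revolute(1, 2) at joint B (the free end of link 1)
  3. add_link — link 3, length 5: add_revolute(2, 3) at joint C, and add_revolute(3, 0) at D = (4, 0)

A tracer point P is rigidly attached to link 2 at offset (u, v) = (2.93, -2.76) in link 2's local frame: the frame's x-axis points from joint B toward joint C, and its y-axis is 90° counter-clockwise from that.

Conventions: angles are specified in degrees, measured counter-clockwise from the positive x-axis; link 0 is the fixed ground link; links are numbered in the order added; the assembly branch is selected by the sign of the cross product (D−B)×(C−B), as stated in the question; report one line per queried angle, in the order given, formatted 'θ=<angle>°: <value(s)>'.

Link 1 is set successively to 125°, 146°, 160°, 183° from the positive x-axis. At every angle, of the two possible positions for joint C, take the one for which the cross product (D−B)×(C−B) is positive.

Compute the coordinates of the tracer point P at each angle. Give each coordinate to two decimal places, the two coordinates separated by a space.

A=(0,0), D=(4.00,0)
θ=125°: B = A + 2.00·(cos125°, sin125°) = (-1.1472, 1.6383)
θ=125°: |BD| = 5.4016
θ=125°: circle(B,10.00) ∩ circle(D,5.00): a=9.6432, h=2.6474
θ=125°:   candidates: C₊=(8.8448,1.2362) cross=14.300; C₋=(7.2388,-3.8092) cross=-14.300
θ=125°:   branch + wants cross > 0 → take C=(8.8448,1.2362) (cross=14.300)
θ=125°: ex = (C−B)/|BC| = (0.9992,-0.0402); ey = (0.0402,0.9992)
θ=125°: P = B + 2.93·ex + -2.76·ey = (1.6695,-1.2373)
θ=146°: B = A + 2.00·(cos146°, sin146°) = (-1.6581, 1.1184)
θ=146°: |BD| = 5.7675
θ=146°: circle(B,10.00) ∩ circle(D,5.00): a=9.3857, h=3.4510
θ=146°:   candidates: C₊=(8.2186,2.6839) cross=19.904; C₋=(6.8803,-4.0871) cross=-19.904
θ=146°:   branch + wants cross > 0 → take C=(8.2186,2.6839) (cross=19.904)
θ=146°: ex = (C−B)/|BC| = (0.9877,0.1565); ey = (-0.1565,0.9877)
θ=146°: P = B + 2.93·ex + -2.76·ey = (1.6679,-1.1489)
θ=160°: B = A + 2.00·(cos160°, sin160°) = (-1.8794, 0.6840)
θ=160°: |BD| = 5.9190
θ=160°: circle(B,10.00) ∩ circle(D,5.00): a=9.2950, h=3.6882
θ=160°:   candidates: C₊=(7.7796,3.2734) cross=21.831; C₋=(6.9271,-4.0536) cross=-21.831
θ=160°:   branch + wants cross > 0 → take C=(7.7796,3.2734) (cross=21.831)
θ=160°: ex = (C−B)/|BC| = (0.9659,0.2589); ey = (-0.2589,0.9659)
θ=160°: P = B + 2.93·ex + -2.76·ey = (1.6653,-1.2232)
θ=183°: B = A + 2.00·(cos183°, sin183°) = (-1.9973, -0.1047)
θ=183°: |BD| = 5.9982
θ=183°: circle(B,10.00) ∩ circle(D,5.00): a=9.2510, h=3.7973
θ=183°:   candidates: C₊=(7.1861,3.8534) cross=22.777; C₋=(7.3186,-3.7399) cross=-22.777
θ=183°:   branch + wants cross > 0 → take C=(7.1861,3.8534) (cross=22.777)
θ=183°: ex = (C−B)/|BC| = (0.9183,0.3958); ey = (-0.3958,0.9183)
θ=183°: P = B + 2.93·ex + -2.76·ey = (1.7859,-1.4795)

θ=125°: 1.67 -1.24
θ=146°: 1.67 -1.15
θ=160°: 1.67 -1.22
θ=183°: 1.79 -1.48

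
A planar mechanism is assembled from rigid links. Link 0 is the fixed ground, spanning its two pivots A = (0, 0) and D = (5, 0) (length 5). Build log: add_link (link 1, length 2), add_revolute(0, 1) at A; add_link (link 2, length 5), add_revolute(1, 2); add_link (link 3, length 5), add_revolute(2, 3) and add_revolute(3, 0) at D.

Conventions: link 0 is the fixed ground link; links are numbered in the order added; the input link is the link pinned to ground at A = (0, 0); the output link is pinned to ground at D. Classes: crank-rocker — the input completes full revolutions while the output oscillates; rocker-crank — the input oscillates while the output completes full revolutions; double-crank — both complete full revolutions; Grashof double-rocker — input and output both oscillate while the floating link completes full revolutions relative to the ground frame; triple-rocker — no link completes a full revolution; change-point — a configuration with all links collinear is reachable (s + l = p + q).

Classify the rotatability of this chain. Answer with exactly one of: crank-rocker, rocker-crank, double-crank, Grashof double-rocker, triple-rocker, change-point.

lengths: ground=5, input=2, coupler=5, output=5
sorted: s=2 (shortest), l=5 (longest), p+q=10
s + l = 7 vs p + q = 10
s + l < p + q (Grashof) with shortest = input link → crank-rocker

crank-rocker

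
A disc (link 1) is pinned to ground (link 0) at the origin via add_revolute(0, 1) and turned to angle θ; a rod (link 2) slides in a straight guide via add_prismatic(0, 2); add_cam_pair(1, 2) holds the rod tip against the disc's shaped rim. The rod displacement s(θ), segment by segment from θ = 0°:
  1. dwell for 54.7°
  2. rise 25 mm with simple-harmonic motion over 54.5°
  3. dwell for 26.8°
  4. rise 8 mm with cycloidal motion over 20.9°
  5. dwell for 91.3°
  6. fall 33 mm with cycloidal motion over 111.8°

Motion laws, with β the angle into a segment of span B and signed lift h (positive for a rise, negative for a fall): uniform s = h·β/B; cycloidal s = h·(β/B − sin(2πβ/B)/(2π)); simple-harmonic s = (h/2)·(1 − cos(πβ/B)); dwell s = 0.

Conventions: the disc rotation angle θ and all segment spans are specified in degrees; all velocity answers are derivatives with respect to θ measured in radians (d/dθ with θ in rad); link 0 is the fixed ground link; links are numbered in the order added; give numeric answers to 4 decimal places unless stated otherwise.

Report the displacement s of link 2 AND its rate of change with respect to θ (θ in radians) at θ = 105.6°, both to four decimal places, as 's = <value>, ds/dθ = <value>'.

segment 1 (0° to 54.7°, dwell): s unchanged at 0.0000
θ = 105.6° falls in segment 2 (54.7° to 109.2°, simple-harmonic, h = 25): β = 105.6 − 54.7 = 50.9°, B = 54.5°; Δs = 25/2·(1 − cos(π·0.9339)) = 24.7318; s = 0.0000 + 24.7318 = 24.7318
velocity in seg [54.7°–109.2°] (simple-harmonic), θ in radians: β = 50.9° = 0.8884 rad, B = 54.5° = 0.9512 rad; ds/dθ = (πh/(2B)) sin(πβ/B) = (π·25/(2·0.9512)) sin(π·0.9339) = 8.505901 mm/rad

s = 24.7318, ds/dθ = 8.5059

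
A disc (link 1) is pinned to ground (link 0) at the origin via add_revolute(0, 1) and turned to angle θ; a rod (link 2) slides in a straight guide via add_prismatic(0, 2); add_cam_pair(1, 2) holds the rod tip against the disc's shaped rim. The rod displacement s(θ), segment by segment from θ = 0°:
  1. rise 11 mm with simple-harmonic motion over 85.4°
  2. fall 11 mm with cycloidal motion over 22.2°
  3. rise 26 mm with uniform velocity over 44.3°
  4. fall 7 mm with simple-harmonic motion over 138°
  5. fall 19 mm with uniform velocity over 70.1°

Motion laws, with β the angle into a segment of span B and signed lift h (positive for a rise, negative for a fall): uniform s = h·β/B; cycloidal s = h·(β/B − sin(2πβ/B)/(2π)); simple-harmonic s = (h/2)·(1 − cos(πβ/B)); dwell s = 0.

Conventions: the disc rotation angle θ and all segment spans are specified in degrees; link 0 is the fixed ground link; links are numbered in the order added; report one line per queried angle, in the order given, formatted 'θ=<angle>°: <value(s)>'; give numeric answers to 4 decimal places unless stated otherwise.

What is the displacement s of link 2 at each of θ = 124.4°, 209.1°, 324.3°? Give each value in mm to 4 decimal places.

segment 1 (0° to 85.4°, simple-harmonic, h = 11) is passed completely: s = 0.0000 + (11) = 11.0000
segment 2 (85.4° to 107.6°, cycloidal, h = -11) is passed completely: s = 11.0000 + (-11) = 0.0000
θ = 124.4° falls in segment 3 (107.6° to 151.9°, uniform, h = 26): β = 124.4 − 107.6 = 16.8°, B = 44.3°; Δs = 26·16.8/44.3 = 9.8600; s = 0.0000 + 9.8600 = 9.8600
segment 3 (107.6° to 151.9°, uniform, h = 26) is passed completely: s = 0.0000 + (26) = 26.0000
θ = 209.1° falls in segment 4 (151.9° to 289.9°, simple-harmonic, h = -7): β = 209.1 − 151.9 = 57.2°, B = 138°; Δs = -7/2·(1 − cos(π·0.4145)) = -2.5711; s = 26.0000 − 2.5711 = 23.4289
segment 4 (151.9° to 289.9°, simple-harmonic, h = -7) is passed completely: s = 26.0000 + (-7) = 19.0000
θ = 324.3° falls in segment 5 (289.9° to 360°, uniform, h = -19): β = 324.3 − 289.9 = 34.4°, B = 70.1°; Δs = -19·34.4/70.1 = -9.3238; s = 19.0000 − 9.3238 = 9.6762

θ=124.4°: 9.8600
θ=209.1°: 23.4289
θ=324.3°: 9.6762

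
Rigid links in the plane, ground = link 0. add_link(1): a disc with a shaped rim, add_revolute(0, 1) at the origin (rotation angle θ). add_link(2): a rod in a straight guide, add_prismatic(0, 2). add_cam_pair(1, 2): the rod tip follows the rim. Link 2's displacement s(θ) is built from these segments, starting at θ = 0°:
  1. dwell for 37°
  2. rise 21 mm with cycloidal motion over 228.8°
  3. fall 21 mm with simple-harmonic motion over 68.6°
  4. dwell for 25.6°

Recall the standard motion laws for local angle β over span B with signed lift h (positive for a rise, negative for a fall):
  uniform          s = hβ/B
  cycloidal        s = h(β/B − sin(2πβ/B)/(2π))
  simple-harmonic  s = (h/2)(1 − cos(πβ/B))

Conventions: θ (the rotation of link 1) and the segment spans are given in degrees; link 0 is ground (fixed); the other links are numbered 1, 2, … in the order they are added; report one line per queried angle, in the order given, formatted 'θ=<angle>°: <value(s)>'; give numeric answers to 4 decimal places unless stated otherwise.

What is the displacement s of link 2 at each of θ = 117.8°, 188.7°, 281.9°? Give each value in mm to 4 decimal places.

segment 1 (0° to 37°, dwell): s unchanged at 0.0000
θ = 117.8° falls in segment 2 (37° to 265.8°, cycloidal, h = 21): β = 117.8 − 37 = 80.8°, B = 228.8°; Δs = 21·(0.3531 − sin(2π·0.3531)/(2π)) = 4.7515; s = 0.0000 + 4.7515 = 4.7515
θ = 188.7° falls in segment 2 (37° to 265.8°, cycloidal, h = 21): β = 188.7 − 37 = 151.7°, B = 228.8°; Δs = 21·(0.6630 − sin(2π·0.6630)/(2π)) = 16.7790; s = 0.0000 + 16.7790 = 16.7790
segment 2 (37° to 265.8°, cycloidal, h = 21) is passed completely: s = 0.0000 + (21) = 21.0000
θ = 281.9° falls in segment 3 (265.8° to 334.4°, simple-harmonic, h = -21): β = 281.9 − 265.8 = 16.1°, B = 68.6°; Δs = -21/2·(1 − cos(π·0.2347)) = -2.7271; s = 21.0000 − 2.7271 = 18.2729

θ=117.8°: 4.7515
θ=188.7°: 16.7790
θ=281.9°: 18.2729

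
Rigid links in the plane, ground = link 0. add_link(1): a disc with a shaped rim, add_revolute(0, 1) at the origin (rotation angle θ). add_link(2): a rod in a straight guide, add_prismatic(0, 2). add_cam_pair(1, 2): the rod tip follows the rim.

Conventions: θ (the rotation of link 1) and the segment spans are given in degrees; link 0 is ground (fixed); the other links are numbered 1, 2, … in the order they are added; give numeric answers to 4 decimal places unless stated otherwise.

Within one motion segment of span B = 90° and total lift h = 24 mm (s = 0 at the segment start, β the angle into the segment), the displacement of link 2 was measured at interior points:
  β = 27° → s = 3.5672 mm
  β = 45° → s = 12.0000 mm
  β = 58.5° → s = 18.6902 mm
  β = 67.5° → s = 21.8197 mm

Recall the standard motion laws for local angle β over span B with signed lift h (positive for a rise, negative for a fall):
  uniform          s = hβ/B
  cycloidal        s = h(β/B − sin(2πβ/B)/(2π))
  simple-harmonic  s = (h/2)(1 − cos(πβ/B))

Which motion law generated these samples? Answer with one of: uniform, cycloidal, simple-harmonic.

candidates at β/B = r: uniform s = h·r (linear in β); cycloidal s = h·(r − sin(2πr)/(2π)); simple-harmonic s = (h/2)(1 − cos(πr))
β=27°: printed 3.5672 | uniform 7.2000, cycloidal 3.5672, simple-harmonic 4.9466
β=45°: printed 12.0000 | uniform 12.0000, cycloidal 12.0000, simple-harmonic 12.0000
β=58.5°: printed 18.6902 | uniform 15.6000, cycloidal 18.6902, simple-harmonic 17.4479
β=67.5°: printed 21.8197 | uniform 18.0000, cycloidal 21.8197, simple-harmonic 20.4853
only one law matches every sample → cycloidal

cycloidal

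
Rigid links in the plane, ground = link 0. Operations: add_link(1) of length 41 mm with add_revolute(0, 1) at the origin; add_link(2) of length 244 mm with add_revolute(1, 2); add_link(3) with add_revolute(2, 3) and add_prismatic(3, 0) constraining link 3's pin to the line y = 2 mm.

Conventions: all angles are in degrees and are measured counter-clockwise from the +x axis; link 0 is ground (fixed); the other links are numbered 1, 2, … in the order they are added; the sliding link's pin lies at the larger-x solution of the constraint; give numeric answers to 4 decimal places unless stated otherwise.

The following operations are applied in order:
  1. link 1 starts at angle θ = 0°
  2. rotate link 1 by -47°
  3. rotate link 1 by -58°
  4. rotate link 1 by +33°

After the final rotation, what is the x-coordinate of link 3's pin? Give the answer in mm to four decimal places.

geometry: r = 41 mm, L = 244 mm, e = 2 mm; θ starts at 0°
rotate link 1 by -47°: θ ← 0° -47° = -47°
rotate link 1 by -58°: θ ← -47° -58° = -105°
rotate link 1 by +33°: θ ← -105° +33° = -72°
crank pin P = (r cos θ, r sin θ) = (12.669697, -38.993317)
h = r sin θ − e = -38.993317 − 2 = -40.993317
x = r cos θ + √(L² − h²) = 12.669697 + 240.531802 = 253.201499

253.2015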